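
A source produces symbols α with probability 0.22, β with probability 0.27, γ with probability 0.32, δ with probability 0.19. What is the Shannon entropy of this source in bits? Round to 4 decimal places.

H = −Σ pᵢ log₂ pᵢ.
−0.22·log₂(0.22) = 0.4806
−0.27·log₂(0.27) = 0.5100
−0.32·log₂(0.32) = 0.5260
−0.19·log₂(0.19) = 0.4552
Sum ≈ 1.9719 → 1.9719 bits.

1.9719 bits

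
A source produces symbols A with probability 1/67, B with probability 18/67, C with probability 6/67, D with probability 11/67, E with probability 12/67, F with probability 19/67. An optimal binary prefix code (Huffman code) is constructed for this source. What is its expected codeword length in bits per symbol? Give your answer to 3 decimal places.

2.373 bits/symbol

Repeatedly combine the two least-probable nodes; the expected code length is the sum of the merged weights.
merge 1/67 + 6/67 → 7/67
merge 7/67 + 11/67 → 18/67
merge 12/67 + 18/67 → 30/67
merge 18/67 + 19/67 → 37/67
merge 30/67 + 37/67 → 1
L = 7/67 + 18/67 + 30/67 + 37/67 + 1 = 159/67 ≈ 2.373 bits/symbol.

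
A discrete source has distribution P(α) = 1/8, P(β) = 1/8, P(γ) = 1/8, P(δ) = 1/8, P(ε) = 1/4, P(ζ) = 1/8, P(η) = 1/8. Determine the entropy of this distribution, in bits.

2.75 bits

Each probability is a power of 1/2, so log₂(1/p) is an integer.
H = Σ p·log₂(1/p) = 1/8·3 + 1/8·3 + 1/8·3 + 1/8·3 + 1/4·2 + 1/8·3 + 1/8·3 = 2.75 bits.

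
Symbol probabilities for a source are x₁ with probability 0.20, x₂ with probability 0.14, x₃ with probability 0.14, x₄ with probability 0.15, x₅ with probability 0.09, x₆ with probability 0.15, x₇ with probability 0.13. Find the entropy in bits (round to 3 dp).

H = −Σ pᵢ log₂ pᵢ.
−0.20·log₂(0.20) = 0.4644
−0.14·log₂(0.14) = 0.3971
−0.14·log₂(0.14) = 0.3971
−0.15·log₂(0.15) = 0.4105
−0.09·log₂(0.09) = 0.3127
−0.15·log₂(0.15) = 0.4105
−0.13·log₂(0.13) = 0.3826
Sum ≈ 2.7750 → 2.775 bits.

2.775 bits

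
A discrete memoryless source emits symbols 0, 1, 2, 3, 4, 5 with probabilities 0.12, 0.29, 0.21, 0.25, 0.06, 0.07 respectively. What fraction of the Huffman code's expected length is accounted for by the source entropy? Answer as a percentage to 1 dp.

99.6%

Entropy H = −Σ p log₂ p ≈ 2.3699 bits.
Huffman merges: 3/50+7/100→13/100; 3/25+13/100→1/4; 21/100+1/4→23/50; 1/4+29/100→27/50; 23/50+27/50→1. L = 119/50 ≈ 2.3800.
Efficiency = H/L = 2.3699/2.3800 = 99.6%.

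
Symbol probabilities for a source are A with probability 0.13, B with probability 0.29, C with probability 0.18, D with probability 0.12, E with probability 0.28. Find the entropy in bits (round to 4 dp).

H = −Σ pᵢ log₂ pᵢ.
−0.13·log₂(0.13) = 0.3826
−0.29·log₂(0.29) = 0.5179
−0.18·log₂(0.18) = 0.4453
−0.12·log₂(0.12) = 0.3671
−0.28·log₂(0.28) = 0.5142
Sum ≈ 2.2271 → 2.2271 bits.

2.2271 bits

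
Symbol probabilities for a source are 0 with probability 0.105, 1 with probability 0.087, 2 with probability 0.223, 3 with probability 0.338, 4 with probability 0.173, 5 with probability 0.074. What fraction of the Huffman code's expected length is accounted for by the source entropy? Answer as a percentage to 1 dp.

Entropy H = −Σ p log₂ p ≈ 2.3755 bits.
Huffman merges: 37/500+87/1000→161/1000; 21/200+161/1000→133/500; 173/1000+223/1000→99/250; 133/500+169/500→151/250; 99/250+151/250→1. L = 2427/1000 ≈ 2.4270.
Efficiency = H/L = 2.3755/2.4270 = 97.9%.

97.9%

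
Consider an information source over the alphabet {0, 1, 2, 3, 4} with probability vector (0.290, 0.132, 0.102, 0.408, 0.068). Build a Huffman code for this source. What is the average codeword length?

2.064 bits/symbol

Repeatedly combine the two least-probable nodes; the expected code length is the sum of the merged weights.
merge 17/250 + 51/500 → 17/100
merge 33/250 + 17/100 → 151/500
merge 29/100 + 151/500 → 74/125
merge 51/125 + 74/125 → 1
L = 17/100 + 151/500 + 74/125 + 1 = 258/125 = 2.064 bits/symbol.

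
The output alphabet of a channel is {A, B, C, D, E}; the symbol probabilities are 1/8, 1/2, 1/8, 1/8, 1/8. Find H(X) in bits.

2 bits

Each probability is a power of 1/2, so log₂(1/p) is an integer.
H = Σ p·log₂(1/p) = 1/8·3 + 1/2·1 + 1/8·3 + 1/8·3 + 1/8·3 = 2 bits.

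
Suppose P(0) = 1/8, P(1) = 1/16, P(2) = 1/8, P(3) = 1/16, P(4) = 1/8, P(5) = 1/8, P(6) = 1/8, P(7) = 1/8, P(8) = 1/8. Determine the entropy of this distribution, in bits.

Each probability is a power of 1/2, so log₂(1/p) is an integer.
H = Σ p·log₂(1/p) = 1/8·3 + 1/16·4 + 1/8·3 + 1/16·4 + 1/8·3 + 1/8·3 + 1/8·3 + 1/8·3 + 1/8·3 = 3.125 bits.

3.125 bits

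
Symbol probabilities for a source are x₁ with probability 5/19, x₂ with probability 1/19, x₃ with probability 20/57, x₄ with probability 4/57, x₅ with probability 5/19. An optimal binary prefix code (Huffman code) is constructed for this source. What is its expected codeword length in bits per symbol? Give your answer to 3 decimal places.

Repeatedly combine the two least-probable nodes; the expected code length is the sum of the merged weights.
merge 1/19 + 4/57 → 7/57
merge 7/57 + 5/19 → 22/57
merge 5/19 + 20/57 → 35/57
merge 22/57 + 35/57 → 1
L = 7/57 + 22/57 + 35/57 + 1 = 121/57 ≈ 2.123 bits/symbol.

2.123 bits/symbol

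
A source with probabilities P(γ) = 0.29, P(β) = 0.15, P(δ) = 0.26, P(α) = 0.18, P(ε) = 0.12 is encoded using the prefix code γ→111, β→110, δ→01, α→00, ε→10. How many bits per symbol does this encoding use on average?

2.44 bits/symbol

L̄ = Σ pᵢ·ℓᵢ = 0.29·3 + 0.15·3 + 0.26·2 + 0.18·2 + 0.12·2 = 2.44 bits/symbol.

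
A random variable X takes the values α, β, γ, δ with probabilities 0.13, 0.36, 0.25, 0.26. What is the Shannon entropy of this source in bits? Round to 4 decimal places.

1.9185 bits

H = −Σ pᵢ log₂ pᵢ.
−0.13·log₂(0.13) = 0.3826
−0.36·log₂(0.36) = 0.5306
−0.25·log₂(0.25) = 0.5000
−0.26·log₂(0.26) = 0.5053
Sum ≈ 1.9185 → 1.9185 bits.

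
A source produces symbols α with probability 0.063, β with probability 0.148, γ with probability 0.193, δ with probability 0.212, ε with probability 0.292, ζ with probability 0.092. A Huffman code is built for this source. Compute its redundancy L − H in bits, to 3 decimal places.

Entropy H = −Σ p log₂ p ≈ 2.4270 bits.
Huffman merges: 63/1000+23/250→31/200; 37/250+31/200→303/1000; 193/1000+53/250→81/200; 73/250+303/1000→119/200; 81/200+119/200→1. L = 1229/500 ≈ 2.4580.
L − H = 2.4580 − 2.4270 = 0.031 bits.

0.031 bits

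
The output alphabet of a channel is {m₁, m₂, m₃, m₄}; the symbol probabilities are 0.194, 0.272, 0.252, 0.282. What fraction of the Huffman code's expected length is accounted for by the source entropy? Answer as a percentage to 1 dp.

99.3%

Entropy H = −Σ p log₂ p ≈ 1.9860 bits.
Huffman merges: 97/500+63/250→223/500; 34/125+141/500→277/500; 223/500+277/500→1. L = 2 ≈ 2.0000.
Efficiency = H/L = 1.9860/2.0000 = 99.3%.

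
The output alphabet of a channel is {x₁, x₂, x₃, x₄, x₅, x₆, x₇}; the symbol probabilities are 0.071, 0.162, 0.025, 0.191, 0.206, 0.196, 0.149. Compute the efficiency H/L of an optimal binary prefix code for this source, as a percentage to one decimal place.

97.4%

Entropy H = −Σ p log₂ p ≈ 2.6252 bits.
Huffman merges: 1/40+71/1000→12/125; 12/125+149/1000→49/200; 81/500+191/1000→353/1000; 49/250+103/500→201/500; 49/200+353/1000→299/500; 201/500+299/500→1. L = 1347/500 ≈ 2.6940.
Efficiency = H/L = 2.6252/2.6940 = 97.4%.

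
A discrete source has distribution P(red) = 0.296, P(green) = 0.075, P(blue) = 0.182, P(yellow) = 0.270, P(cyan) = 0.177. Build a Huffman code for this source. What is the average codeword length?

2.252 bits/symbol

Repeatedly combine the two least-probable nodes; the expected code length is the sum of the merged weights.
merge 3/40 + 177/1000 → 63/250
merge 91/500 + 63/250 → 217/500
merge 27/100 + 37/125 → 283/500
merge 217/500 + 283/500 → 1
L = 63/250 + 217/500 + 283/500 + 1 = 563/250 = 2.252 bits/symbol.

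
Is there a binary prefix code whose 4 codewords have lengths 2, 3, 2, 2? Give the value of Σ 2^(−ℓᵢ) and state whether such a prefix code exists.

With common denominator 2^3 = 8: Σ 2^(−ℓᵢ) = 2/8 + 1/8 + 2/8 + 2/8 = 7/8 = 0.875.
Kraft's inequality requires Σ ≤ 1; here Σ = 0.875 ≤ 1, so such a prefix code exists.

0.875; yes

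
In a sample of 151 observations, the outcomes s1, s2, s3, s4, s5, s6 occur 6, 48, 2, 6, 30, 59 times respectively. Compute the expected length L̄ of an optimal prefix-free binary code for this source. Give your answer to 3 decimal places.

2.046 bits/symbol

Probabilities are the counts divided by 151.
Repeatedly combine the two least-probable nodes; the expected code length is the sum of the merged weights.
merge 2/151 + 6/151 → 8/151
merge 6/151 + 8/151 → 14/151
merge 14/151 + 30/151 → 44/151
merge 44/151 + 48/151 → 92/151
merge 59/151 + 92/151 → 1
L = 8/151 + 14/151 + 44/151 + 92/151 + 1 = 309/151 ≈ 2.046 bits/symbol.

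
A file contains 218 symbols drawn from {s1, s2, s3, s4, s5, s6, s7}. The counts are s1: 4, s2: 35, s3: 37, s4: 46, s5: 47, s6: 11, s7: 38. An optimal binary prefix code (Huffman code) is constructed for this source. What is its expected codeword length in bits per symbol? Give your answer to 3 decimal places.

Probabilities are the counts divided by 218.
Repeatedly combine the two least-probable nodes; the expected code length is the sum of the merged weights.
merge 2/109 + 11/218 → 15/218
merge 15/218 + 35/218 → 25/109
merge 37/218 + 19/109 → 75/218
merge 23/109 + 47/218 → 93/218
merge 25/109 + 75/218 → 125/218
merge 93/218 + 125/218 → 1
L = 15/218 + 25/109 + 75/218 + 93/218 + 125/218 + 1 = 288/109 ≈ 2.642 bits/symbol.

2.642 bits/symbol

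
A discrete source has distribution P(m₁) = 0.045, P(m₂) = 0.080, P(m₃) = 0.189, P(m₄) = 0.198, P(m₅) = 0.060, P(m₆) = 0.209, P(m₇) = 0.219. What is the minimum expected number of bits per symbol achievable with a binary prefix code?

2.664 bits/symbol

Repeatedly combine the two least-probable nodes; the expected code length is the sum of the merged weights.
merge 9/200 + 3/50 → 21/200
merge 2/25 + 21/200 → 37/200
merge 37/200 + 189/1000 → 187/500
merge 99/500 + 209/1000 → 407/1000
merge 219/1000 + 187/500 → 593/1000
merge 407/1000 + 593/1000 → 1
L = 21/200 + 37/200 + 187/500 + 407/1000 + 593/1000 + 1 = 333/125 = 2.664 bits/symbol.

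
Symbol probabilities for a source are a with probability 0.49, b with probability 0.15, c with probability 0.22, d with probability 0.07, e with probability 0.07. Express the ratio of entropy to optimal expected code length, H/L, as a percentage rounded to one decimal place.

99.6%

Entropy H = −Σ p log₂ p ≈ 1.9325 bits.
Huffman merges: 7/100+7/100→7/50; 7/50+3/20→29/100; 11/50+29/100→51/100; 49/100+51/100→1. L = 97/50 ≈ 1.9400.
Efficiency = H/L = 1.9325/1.9400 = 99.6%.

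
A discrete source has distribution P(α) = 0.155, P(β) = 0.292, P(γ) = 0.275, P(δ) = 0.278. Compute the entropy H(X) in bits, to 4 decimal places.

H = −Σ pᵢ log₂ pᵢ.
−0.155·log₂(0.155) = 0.4169
−0.292·log₂(0.292) = 0.5186
−0.275·log₂(0.275) = 0.5122
−0.278·log₂(0.278) = 0.5134
Sum ≈ 1.9611 → 1.9611 bits.

1.9611 bits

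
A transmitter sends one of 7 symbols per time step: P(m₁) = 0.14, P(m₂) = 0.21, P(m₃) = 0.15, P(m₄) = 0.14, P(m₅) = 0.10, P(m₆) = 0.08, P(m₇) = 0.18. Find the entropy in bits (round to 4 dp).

H = −Σ pᵢ log₂ pᵢ.
−0.14·log₂(0.14) = 0.3971
−0.21·log₂(0.21) = 0.4728
−0.15·log₂(0.15) = 0.4105
−0.14·log₂(0.14) = 0.3971
−0.10·log₂(0.10) = 0.3322
−0.08·log₂(0.08) = 0.2915
−0.18·log₂(0.18) = 0.4453
Sum ≈ 2.7466 → 2.7466 bits.

2.7466 bits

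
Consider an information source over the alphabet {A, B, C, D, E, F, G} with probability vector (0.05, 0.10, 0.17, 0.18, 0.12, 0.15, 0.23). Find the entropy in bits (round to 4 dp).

2.6935 bits

H = −Σ pᵢ log₂ pᵢ.
−0.05·log₂(0.05) = 0.2161
−0.10·log₂(0.10) = 0.3322
−0.17·log₂(0.17) = 0.4346
−0.18·log₂(0.18) = 0.4453
−0.12·log₂(0.12) = 0.3671
−0.15·log₂(0.15) = 0.4105
−0.23·log₂(0.23) = 0.4877
Sum ≈ 2.6935 → 2.6935 bits.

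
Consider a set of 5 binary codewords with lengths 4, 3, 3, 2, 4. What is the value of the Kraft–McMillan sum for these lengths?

With common denominator 2^4 = 16: Σ 2^(−ℓᵢ) = 1/16 + 2/16 + 2/16 + 4/16 + 1/16 = 10/16 = 0.625.

0.625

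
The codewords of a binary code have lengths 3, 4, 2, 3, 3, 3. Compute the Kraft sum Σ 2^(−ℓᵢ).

0.8125

With common denominator 2^4 = 16: Σ 2^(−ℓᵢ) = 2/16 + 1/16 + 4/16 + 2/16 + 2/16 + 2/16 = 13/16 = 0.8125.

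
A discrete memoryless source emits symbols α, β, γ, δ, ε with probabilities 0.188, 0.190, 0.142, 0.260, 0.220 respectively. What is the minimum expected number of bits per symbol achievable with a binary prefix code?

Repeatedly combine the two least-probable nodes; the expected code length is the sum of the merged weights.
merge 71/500 + 47/250 → 33/100
merge 19/100 + 11/50 → 41/100
merge 13/50 + 33/100 → 59/100
merge 41/100 + 59/100 → 1
L = 33/100 + 41/100 + 59/100 + 1 = 233/100 = 2.33 bits/symbol.

2.33 bits/symbol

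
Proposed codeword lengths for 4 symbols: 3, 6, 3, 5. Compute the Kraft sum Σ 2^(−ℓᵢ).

0.296875

With common denominator 2^6 = 64: Σ 2^(−ℓᵢ) = 8/64 + 1/64 + 8/64 + 2/64 = 19/64 = 0.296875.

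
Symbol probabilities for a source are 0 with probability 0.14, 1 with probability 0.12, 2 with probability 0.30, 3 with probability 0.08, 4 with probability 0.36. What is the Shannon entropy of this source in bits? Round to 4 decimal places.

H = −Σ pᵢ log₂ pᵢ.
−0.14·log₂(0.14) = 0.3971
−0.12·log₂(0.12) = 0.3671
−0.30·log₂(0.30) = 0.5211
−0.08·log₂(0.08) = 0.2915
−0.36·log₂(0.36) = 0.5306
Sum ≈ 2.1074 → 2.1074 bits.

2.1074 bits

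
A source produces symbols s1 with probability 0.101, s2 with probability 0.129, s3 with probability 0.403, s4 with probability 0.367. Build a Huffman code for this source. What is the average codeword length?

1.827 bits/symbol

Repeatedly combine the two least-probable nodes; the expected code length is the sum of the merged weights.
merge 101/1000 + 129/1000 → 23/100
merge 23/100 + 367/1000 → 597/1000
merge 403/1000 + 597/1000 → 1
L = 23/100 + 597/1000 + 1 = 1827/1000 = 1.827 bits/symbol.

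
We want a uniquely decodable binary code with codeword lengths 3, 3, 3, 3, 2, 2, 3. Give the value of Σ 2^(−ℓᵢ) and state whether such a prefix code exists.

With common denominator 2^3 = 8: Σ 2^(−ℓᵢ) = 1/8 + 1/8 + 1/8 + 1/8 + 2/8 + 2/8 + 1/8 = 9/8 = 1.125.
Kraft's inequality requires Σ ≤ 1; here Σ = 1.125 > 1, so no such prefix code exists.

1.125; no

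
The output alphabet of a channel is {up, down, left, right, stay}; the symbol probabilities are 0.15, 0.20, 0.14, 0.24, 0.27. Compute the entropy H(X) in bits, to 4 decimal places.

H = −Σ pᵢ log₂ pᵢ.
−0.15·log₂(0.15) = 0.4105
−0.20·log₂(0.20) = 0.4644
−0.14·log₂(0.14) = 0.3971
−0.24·log₂(0.24) = 0.4941
−0.27·log₂(0.27) = 0.5100
Sum ≈ 2.2762 → 2.2762 bits.

2.2762 bits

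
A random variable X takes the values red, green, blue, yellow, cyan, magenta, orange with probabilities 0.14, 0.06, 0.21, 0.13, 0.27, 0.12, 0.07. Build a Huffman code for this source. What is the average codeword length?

Repeatedly combine the two least-probable nodes; the expected code length is the sum of the merged weights.
merge 3/50 + 7/100 → 13/100
merge 3/25 + 13/100 → 1/4
merge 13/100 + 7/50 → 27/100
merge 21/100 + 1/4 → 23/50
merge 27/100 + 27/100 → 27/50
merge 23/50 + 27/50 → 1
L = 13/100 + 1/4 + 27/100 + 23/50 + 27/50 + 1 = 53/20 = 2.65 bits/symbol.

2.65 bits/symbol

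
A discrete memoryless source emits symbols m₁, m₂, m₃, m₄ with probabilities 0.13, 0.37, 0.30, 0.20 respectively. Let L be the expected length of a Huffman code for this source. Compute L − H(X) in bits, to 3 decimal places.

0.061 bits

Entropy H = −Σ p log₂ p ≈ 1.8988 bits.
Huffman merges: 13/100+1/5→33/100; 3/10+33/100→63/100; 37/100+63/100→1. L = 49/25 ≈ 1.9600.
L − H = 1.9600 − 1.8988 = 0.061 bits.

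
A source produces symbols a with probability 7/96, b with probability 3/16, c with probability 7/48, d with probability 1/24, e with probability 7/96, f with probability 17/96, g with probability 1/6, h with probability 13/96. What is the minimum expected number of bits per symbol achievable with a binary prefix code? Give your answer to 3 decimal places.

2.927 bits/symbol

Repeatedly combine the two least-probable nodes; the expected code length is the sum of the merged weights.
merge 1/24 + 7/96 → 11/96
merge 7/96 + 11/96 → 3/16
merge 13/96 + 7/48 → 9/32
merge 1/6 + 17/96 → 11/32
merge 3/16 + 3/16 → 3/8
merge 9/32 + 11/32 → 5/8
merge 3/8 + 5/8 → 1
L = 11/96 + 3/16 + 9/32 + 11/32 + 3/8 + 5/8 + 1 = 281/96 ≈ 2.927 bits/symbol.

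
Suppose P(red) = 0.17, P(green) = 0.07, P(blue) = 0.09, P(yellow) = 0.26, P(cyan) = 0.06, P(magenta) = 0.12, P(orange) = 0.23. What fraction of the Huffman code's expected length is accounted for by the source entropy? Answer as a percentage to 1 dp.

Entropy H = −Σ p log₂ p ≈ 2.6194 bits.
Huffman merges: 3/50+7/100→13/100; 9/100+3/25→21/100; 13/100+17/100→3/10; 21/100+23/100→11/25; 13/50+3/10→14/25; 11/25+14/25→1. L = 66/25 ≈ 2.6400.
Efficiency = H/L = 2.6194/2.6400 = 99.2%.

99.2%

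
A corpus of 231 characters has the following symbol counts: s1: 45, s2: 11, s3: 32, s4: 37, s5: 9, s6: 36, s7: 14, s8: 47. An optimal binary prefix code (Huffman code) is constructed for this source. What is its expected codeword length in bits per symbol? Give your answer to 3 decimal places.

Probabilities are the counts divided by 231.
Repeatedly combine the two least-probable nodes; the expected code length is the sum of the merged weights.
merge 3/77 + 1/21 → 20/231
merge 2/33 + 20/231 → 34/231
merge 32/231 + 34/231 → 2/7
merge 12/77 + 37/231 → 73/231
merge 15/77 + 47/231 → 92/231
merge 2/7 + 73/231 → 139/231
merge 92/231 + 139/231 → 1
L = 20/231 + 34/231 + 2/7 + 73/231 + 92/231 + 139/231 + 1 = 655/231 ≈ 2.835 bits/symbol.

2.835 bits/symbol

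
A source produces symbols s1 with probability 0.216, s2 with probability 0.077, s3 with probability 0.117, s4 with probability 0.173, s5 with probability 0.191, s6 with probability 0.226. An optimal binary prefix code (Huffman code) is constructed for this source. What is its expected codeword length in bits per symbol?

Repeatedly combine the two least-probable nodes; the expected code length is the sum of the merged weights.
merge 77/1000 + 117/1000 → 97/500
merge 173/1000 + 191/1000 → 91/250
merge 97/500 + 27/125 → 41/100
merge 113/500 + 91/250 → 59/100
merge 41/100 + 59/100 → 1
L = 97/500 + 91/250 + 41/100 + 59/100 + 1 = 1279/500 = 2.558 bits/symbol.

2.558 bits/symbol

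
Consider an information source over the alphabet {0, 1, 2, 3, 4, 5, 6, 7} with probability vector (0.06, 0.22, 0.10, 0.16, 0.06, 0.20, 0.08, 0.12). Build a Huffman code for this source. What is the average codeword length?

2.88 bits/symbol

Repeatedly combine the two least-probable nodes; the expected code length is the sum of the merged weights.
merge 3/50 + 3/50 → 3/25
merge 2/25 + 1/10 → 9/50
merge 3/25 + 3/25 → 6/25
merge 4/25 + 9/50 → 17/50
merge 1/5 + 11/50 → 21/50
merge 6/25 + 17/50 → 29/50
merge 21/50 + 29/50 → 1
L = 3/25 + 9/50 + 6/25 + 17/50 + 21/50 + 29/50 + 1 = 72/25 = 2.88 bits/symbol.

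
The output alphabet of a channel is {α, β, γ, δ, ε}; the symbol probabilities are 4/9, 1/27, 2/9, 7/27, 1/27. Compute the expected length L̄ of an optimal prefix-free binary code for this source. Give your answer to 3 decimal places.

1.926 bits/symbol

Repeatedly combine the two least-probable nodes; the expected code length is the sum of the merged weights.
merge 1/27 + 1/27 → 2/27
merge 2/27 + 2/9 → 8/27
merge 7/27 + 8/27 → 5/9
merge 4/9 + 5/9 → 1
L = 2/27 + 8/27 + 5/9 + 1 = 52/27 ≈ 1.926 bits/symbol.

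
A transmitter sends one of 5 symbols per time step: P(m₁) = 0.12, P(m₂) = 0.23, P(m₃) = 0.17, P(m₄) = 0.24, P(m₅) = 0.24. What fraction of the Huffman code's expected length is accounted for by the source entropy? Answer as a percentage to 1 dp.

99.5%

Entropy H = −Σ p log₂ p ≈ 2.2776 bits.
Huffman merges: 3/25+17/100→29/100; 23/100+6/25→47/100; 6/25+29/100→53/100; 47/100+53/100→1. L = 229/100 ≈ 2.2900.
Efficiency = H/L = 2.2776/2.2900 = 99.5%.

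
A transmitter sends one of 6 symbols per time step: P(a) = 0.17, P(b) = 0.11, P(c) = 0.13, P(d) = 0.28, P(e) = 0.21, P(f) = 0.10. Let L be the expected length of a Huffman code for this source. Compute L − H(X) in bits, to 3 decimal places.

Entropy H = −Σ p log₂ p ≈ 2.4868 bits.
Huffman merges: 1/10+11/100→21/100; 13/100+17/100→3/10; 21/100+21/100→21/50; 7/25+3/10→29/50; 21/50+29/50→1. L = 251/100 ≈ 2.5100.
L − H = 2.5100 − 2.4868 = 0.023 bits.

0.023 bits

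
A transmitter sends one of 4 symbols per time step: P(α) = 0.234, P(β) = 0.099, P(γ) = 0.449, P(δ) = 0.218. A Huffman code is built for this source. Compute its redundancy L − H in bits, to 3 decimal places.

Entropy H = −Σ p log₂ p ≈ 1.8184 bits.
Huffman merges: 99/1000+109/500→317/1000; 117/500+317/1000→551/1000; 449/1000+551/1000→1. L = 467/250 ≈ 1.8680.
L − H = 1.8680 − 1.8184 = 0.050 bits.

0.050 bits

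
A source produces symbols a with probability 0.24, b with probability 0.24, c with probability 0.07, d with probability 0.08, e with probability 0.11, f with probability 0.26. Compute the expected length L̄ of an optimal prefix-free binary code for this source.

2.41 bits/symbol

Repeatedly combine the two least-probable nodes; the expected code length is the sum of the merged weights.
merge 7/100 + 2/25 → 3/20
merge 11/100 + 3/20 → 13/50
merge 6/25 + 6/25 → 12/25
merge 13/50 + 13/50 → 13/25
merge 12/25 + 13/25 → 1
L = 3/20 + 13/50 + 12/25 + 13/25 + 1 = 241/100 = 2.41 bits/symbol.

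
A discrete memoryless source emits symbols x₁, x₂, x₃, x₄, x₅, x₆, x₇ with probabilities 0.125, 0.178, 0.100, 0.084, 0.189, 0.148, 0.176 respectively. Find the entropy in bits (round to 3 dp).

H = −Σ pᵢ log₂ pᵢ.
−0.125·log₂(0.125) = 0.3750
−0.178·log₂(0.178) = 0.4432
−0.100·log₂(0.100) = 0.3322
−0.084·log₂(0.084) = 0.3002
−0.189·log₂(0.189) = 0.4543
−0.148·log₂(0.148) = 0.4079
−0.176·log₂(0.176) = 0.4411
Sum ≈ 2.7539 → 2.754 bits.

2.754 bits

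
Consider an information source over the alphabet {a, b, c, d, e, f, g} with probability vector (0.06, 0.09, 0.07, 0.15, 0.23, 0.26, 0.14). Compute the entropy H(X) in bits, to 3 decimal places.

H = −Σ pᵢ log₂ pᵢ.
−0.06·log₂(0.06) = 0.2435
−0.09·log₂(0.09) = 0.3127
−0.07·log₂(0.07) = 0.2686
−0.15·log₂(0.15) = 0.4105
−0.23·log₂(0.23) = 0.4877
−0.26·log₂(0.26) = 0.5053
−0.14·log₂(0.14) = 0.3971
Sum ≈ 2.6254 → 2.625 bits.

2.625 bits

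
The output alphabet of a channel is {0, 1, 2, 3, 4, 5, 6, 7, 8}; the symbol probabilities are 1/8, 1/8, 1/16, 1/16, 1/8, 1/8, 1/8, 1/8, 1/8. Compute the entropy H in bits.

Each probability is a power of 1/2, so log₂(1/p) is an integer.
H = Σ p·log₂(1/p) = 1/8·3 + 1/8·3 + 1/16·4 + 1/16·4 + 1/8·3 + 1/8·3 + 1/8·3 + 1/8·3 + 1/8·3 = 3.125 bits.

3.125 bits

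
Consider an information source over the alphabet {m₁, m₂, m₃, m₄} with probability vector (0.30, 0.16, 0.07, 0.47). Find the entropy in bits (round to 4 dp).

1.7246 bits

H = −Σ pᵢ log₂ pᵢ.
−0.30·log₂(0.30) = 0.5211
−0.16·log₂(0.16) = 0.4230
−0.07·log₂(0.07) = 0.2686
−0.47·log₂(0.47) = 0.5120
Sum ≈ 1.7246 → 1.7246 bits.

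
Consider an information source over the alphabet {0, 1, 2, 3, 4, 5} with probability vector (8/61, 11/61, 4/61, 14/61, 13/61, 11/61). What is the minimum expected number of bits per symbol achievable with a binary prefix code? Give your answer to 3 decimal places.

Repeatedly combine the two least-probable nodes; the expected code length is the sum of the merged weights.
merge 4/61 + 8/61 → 12/61
merge 11/61 + 11/61 → 22/61
merge 12/61 + 13/61 → 25/61
merge 14/61 + 22/61 → 36/61
merge 25/61 + 36/61 → 1
L = 12/61 + 22/61 + 25/61 + 36/61 + 1 = 156/61 ≈ 2.557 bits/symbol.

2.557 bits/symbol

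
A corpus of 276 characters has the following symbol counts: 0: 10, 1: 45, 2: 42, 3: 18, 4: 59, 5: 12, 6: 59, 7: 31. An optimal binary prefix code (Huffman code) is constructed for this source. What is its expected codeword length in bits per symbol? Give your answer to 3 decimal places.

2.797 bits/symbol

Probabilities are the counts divided by 276.
Repeatedly combine the two least-probable nodes; the expected code length is the sum of the merged weights.
merge 5/138 + 1/23 → 11/138
merge 3/46 + 11/138 → 10/69
merge 31/276 + 10/69 → 71/276
merge 7/46 + 15/92 → 29/92
merge 59/276 + 59/276 → 59/138
merge 71/276 + 29/92 → 79/138
merge 59/138 + 79/138 → 1
L = 11/138 + 10/69 + 71/276 + 29/92 + 59/138 + 79/138 + 1 = 193/69 ≈ 2.797 bits/symbol.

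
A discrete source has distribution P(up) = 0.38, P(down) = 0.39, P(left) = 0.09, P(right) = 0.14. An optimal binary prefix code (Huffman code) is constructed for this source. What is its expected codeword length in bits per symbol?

Repeatedly combine the two least-probable nodes; the expected code length is the sum of the merged weights.
merge 9/100 + 7/50 → 23/100
merge 23/100 + 19/50 → 61/100
merge 39/100 + 61/100 → 1
L = 23/100 + 61/100 + 1 = 46/25 = 1.84 bits/symbol.

1.84 bits/symbol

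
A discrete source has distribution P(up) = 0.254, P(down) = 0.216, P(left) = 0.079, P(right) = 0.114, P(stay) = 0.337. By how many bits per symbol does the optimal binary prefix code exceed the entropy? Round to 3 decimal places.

0.038 bits

Entropy H = −Σ p log₂ p ≈ 2.1550 bits.
Huffman merges: 79/1000+57/500→193/1000; 193/1000+27/125→409/1000; 127/500+337/1000→591/1000; 409/1000+591/1000→1. L = 2193/1000 ≈ 2.1930.
L − H = 2.1930 − 2.1550 = 0.038 bits.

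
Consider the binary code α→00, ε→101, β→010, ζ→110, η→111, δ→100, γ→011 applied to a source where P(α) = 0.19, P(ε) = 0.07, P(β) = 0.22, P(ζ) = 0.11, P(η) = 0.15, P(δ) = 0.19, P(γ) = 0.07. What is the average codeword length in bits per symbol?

2.81 bits/symbol

L̄ = Σ pᵢ·ℓᵢ = 0.19·2 + 0.07·3 + 0.22·3 + 0.11·3 + 0.15·3 + 0.19·3 + 0.07·3 = 2.81 bits/symbol.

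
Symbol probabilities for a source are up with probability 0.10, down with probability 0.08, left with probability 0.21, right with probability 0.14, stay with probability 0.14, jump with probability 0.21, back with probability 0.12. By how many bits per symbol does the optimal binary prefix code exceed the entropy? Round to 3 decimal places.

0.029 bits

Entropy H = −Σ p log₂ p ≈ 2.7306 bits.
Huffman merges: 2/25+1/10→9/50; 3/25+7/50→13/50; 7/50+9/50→8/25; 21/100+21/100→21/50; 13/50+8/25→29/50; 21/50+29/50→1. L = 69/25 ≈ 2.7600.
L − H = 2.7600 − 2.7306 = 0.029 bits.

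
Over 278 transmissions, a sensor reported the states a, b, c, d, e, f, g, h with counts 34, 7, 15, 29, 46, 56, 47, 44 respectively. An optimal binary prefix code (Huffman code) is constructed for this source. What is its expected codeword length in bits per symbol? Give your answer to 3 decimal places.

2.878 bits/symbol

Probabilities are the counts divided by 278.
Repeatedly combine the two least-probable nodes; the expected code length is the sum of the merged weights.
merge 7/278 + 15/278 → 11/139
merge 11/139 + 29/278 → 51/278
merge 17/139 + 22/139 → 39/139
merge 23/139 + 47/278 → 93/278
merge 51/278 + 28/139 → 107/278
merge 39/139 + 93/278 → 171/278
merge 107/278 + 171/278 → 1
L = 11/139 + 51/278 + 39/139 + 93/278 + 107/278 + 171/278 + 1 = 400/139 ≈ 2.878 bits/symbol.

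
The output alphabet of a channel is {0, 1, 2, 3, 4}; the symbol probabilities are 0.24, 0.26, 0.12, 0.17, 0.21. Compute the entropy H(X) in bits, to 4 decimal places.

H = −Σ pᵢ log₂ pᵢ.
−0.24·log₂(0.24) = 0.4941
−0.26·log₂(0.26) = 0.5053
−0.12·log₂(0.12) = 0.3671
−0.17·log₂(0.17) = 0.4346
−0.21·log₂(0.21) = 0.4728
Sum ≈ 2.2739 → 2.2739 bits.

2.2739 bits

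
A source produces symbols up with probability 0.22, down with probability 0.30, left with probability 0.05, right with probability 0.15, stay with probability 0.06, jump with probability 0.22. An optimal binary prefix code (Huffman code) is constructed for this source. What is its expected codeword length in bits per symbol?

Repeatedly combine the two least-probable nodes; the expected code length is the sum of the merged weights.
merge 1/20 + 3/50 → 11/100
merge 11/100 + 3/20 → 13/50
merge 11/50 + 11/50 → 11/25
merge 13/50 + 3/10 → 14/25
merge 11/25 + 14/25 → 1
L = 11/100 + 13/50 + 11/25 + 14/25 + 1 = 237/100 = 2.37 bits/symbol.

2.37 bits/symbol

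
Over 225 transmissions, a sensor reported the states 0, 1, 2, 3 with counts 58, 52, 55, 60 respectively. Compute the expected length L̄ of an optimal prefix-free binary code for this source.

2 bits/symbol

Probabilities are the counts divided by 225.
Repeatedly combine the two least-probable nodes; the expected code length is the sum of the merged weights.
merge 52/225 + 11/45 → 107/225
merge 58/225 + 4/15 → 118/225
merge 107/225 + 118/225 → 1
L = 107/225 + 118/225 + 1 = 2 bits/symbol.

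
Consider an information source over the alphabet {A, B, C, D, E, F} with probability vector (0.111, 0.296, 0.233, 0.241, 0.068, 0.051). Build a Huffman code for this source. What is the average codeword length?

2.349 bits/symbol

Repeatedly combine the two least-probable nodes; the expected code length is the sum of the merged weights.
merge 51/1000 + 17/250 → 119/1000
merge 111/1000 + 119/1000 → 23/100
merge 23/100 + 233/1000 → 463/1000
merge 241/1000 + 37/125 → 537/1000
merge 463/1000 + 537/1000 → 1
L = 119/1000 + 23/100 + 463/1000 + 537/1000 + 1 = 2349/1000 = 2.349 bits/symbol.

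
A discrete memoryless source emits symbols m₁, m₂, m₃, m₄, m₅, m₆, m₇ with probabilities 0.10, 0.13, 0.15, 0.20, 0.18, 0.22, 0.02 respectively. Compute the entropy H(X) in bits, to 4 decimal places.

2.6285 bits

H = −Σ pᵢ log₂ pᵢ.
−0.10·log₂(0.10) = 0.3322
−0.13·log₂(0.13) = 0.3826
−0.15·log₂(0.15) = 0.4105
−0.20·log₂(0.20) = 0.4644
−0.18·log₂(0.18) = 0.4453
−0.22·log₂(0.22) = 0.4806
−0.02·log₂(0.02) = 0.1129
Sum ≈ 2.6285 → 2.6285 bits.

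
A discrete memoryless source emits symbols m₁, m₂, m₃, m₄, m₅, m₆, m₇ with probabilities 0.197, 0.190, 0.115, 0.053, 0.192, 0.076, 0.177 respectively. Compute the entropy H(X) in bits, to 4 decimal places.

H = −Σ pᵢ log₂ pᵢ.
−0.197·log₂(0.197) = 0.4617
−0.190·log₂(0.190) = 0.4552
−0.115·log₂(0.115) = 0.3588
−0.053·log₂(0.053) = 0.2246
−0.192·log₂(0.192) = 0.4571
−0.076·log₂(0.076) = 0.2826
−0.177·log₂(0.177) = 0.4422
Sum ≈ 2.6822 → 2.6822 bits.

2.6822 bits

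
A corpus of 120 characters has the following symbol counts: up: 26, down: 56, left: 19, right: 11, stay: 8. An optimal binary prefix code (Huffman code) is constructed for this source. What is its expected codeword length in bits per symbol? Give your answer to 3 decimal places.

2.008 bits/symbol

Probabilities are the counts divided by 120.
Repeatedly combine the two least-probable nodes; the expected code length is the sum of the merged weights.
merge 1/15 + 11/120 → 19/120
merge 19/120 + 19/120 → 19/60
merge 13/60 + 19/60 → 8/15
merge 7/15 + 8/15 → 1
L = 19/120 + 19/60 + 8/15 + 1 = 241/120 ≈ 2.008 bits/symbol.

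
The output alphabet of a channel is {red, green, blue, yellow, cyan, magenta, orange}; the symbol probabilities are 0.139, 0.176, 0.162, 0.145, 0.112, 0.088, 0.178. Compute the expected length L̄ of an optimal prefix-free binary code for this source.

Repeatedly combine the two least-probable nodes; the expected code length is the sum of the merged weights.
merge 11/125 + 14/125 → 1/5
merge 139/1000 + 29/200 → 71/250
merge 81/500 + 22/125 → 169/500
merge 89/500 + 1/5 → 189/500
merge 71/250 + 169/500 → 311/500
merge 189/500 + 311/500 → 1
L = 1/5 + 71/250 + 169/500 + 189/500 + 311/500 + 1 = 1411/500 = 2.822 bits/symbol.

2.822 bits/symbol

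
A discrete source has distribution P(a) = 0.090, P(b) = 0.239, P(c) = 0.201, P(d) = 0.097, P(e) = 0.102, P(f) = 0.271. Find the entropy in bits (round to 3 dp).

H = −Σ pᵢ log₂ pᵢ.
−0.090·log₂(0.090) = 0.3127
−0.239·log₂(0.239) = 0.4935
−0.201·log₂(0.201) = 0.4653
−0.097·log₂(0.097) = 0.3265
−0.102·log₂(0.102) = 0.3359
−0.271·log₂(0.271) = 0.5105
Sum ≈ 2.4443 → 2.444 bits.

2.444 bits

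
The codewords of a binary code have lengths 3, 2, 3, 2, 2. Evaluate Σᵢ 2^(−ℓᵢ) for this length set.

1

With common denominator 2^3 = 8: Σ 2^(−ℓᵢ) = 1/8 + 2/8 + 1/8 + 2/8 + 2/8 = 8/8 = 1.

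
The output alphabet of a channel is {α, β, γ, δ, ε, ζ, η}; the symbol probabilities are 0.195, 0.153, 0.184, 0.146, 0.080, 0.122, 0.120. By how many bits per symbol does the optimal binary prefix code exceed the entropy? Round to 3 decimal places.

Entropy H = −Σ p log₂ p ≈ 2.7578 bits.
Huffman merges: 2/25+3/25→1/5; 61/500+73/500→67/250; 153/1000+23/125→337/1000; 39/200+1/5→79/200; 67/250+337/1000→121/200; 79/200+121/200→1. L = 561/200 ≈ 2.8050.
L − H = 2.8050 − 2.7578 = 0.047 bits.

0.047 bits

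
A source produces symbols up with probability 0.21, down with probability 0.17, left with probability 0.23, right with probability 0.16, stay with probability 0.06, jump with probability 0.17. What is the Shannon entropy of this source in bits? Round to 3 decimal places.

H = −Σ pᵢ log₂ pᵢ.
−0.21·log₂(0.21) = 0.4728
−0.17·log₂(0.17) = 0.4346
−0.23·log₂(0.23) = 0.4877
−0.16·log₂(0.16) = 0.4230
−0.06·log₂(0.06) = 0.2435
−0.17·log₂(0.17) = 0.4346
Sum ≈ 2.4962 → 2.496 bits.

2.496 bits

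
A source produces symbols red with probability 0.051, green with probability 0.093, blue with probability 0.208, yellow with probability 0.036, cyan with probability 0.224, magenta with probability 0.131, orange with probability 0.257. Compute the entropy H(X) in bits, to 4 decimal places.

2.5529 bits

H = −Σ pᵢ log₂ pᵢ.
−0.051·log₂(0.051) = 0.2190
−0.093·log₂(0.093) = 0.3187
−0.208·log₂(0.208) = 0.4712
−0.036·log₂(0.036) = 0.1727
−0.224·log₂(0.224) = 0.4835
−0.131·log₂(0.131) = 0.3841
−0.257·log₂(0.257) = 0.5038
Sum ≈ 2.5529 → 2.5529 bits.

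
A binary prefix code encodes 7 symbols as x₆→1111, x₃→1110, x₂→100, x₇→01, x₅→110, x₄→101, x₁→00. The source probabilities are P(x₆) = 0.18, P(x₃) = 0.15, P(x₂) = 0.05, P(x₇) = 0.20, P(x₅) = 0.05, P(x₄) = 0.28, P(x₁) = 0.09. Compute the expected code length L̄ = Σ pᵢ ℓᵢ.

3.04 bits/symbol

L̄ = Σ pᵢ·ℓᵢ = 0.18·4 + 0.15·4 + 0.05·3 + 0.20·2 + 0.05·3 + 0.28·3 + 0.09·2 = 3.04 bits/symbol.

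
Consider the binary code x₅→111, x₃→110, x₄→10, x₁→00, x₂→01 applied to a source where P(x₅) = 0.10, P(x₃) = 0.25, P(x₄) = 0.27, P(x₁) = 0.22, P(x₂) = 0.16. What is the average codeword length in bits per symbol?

L̄ = Σ pᵢ·ℓᵢ = 0.10·3 + 0.25·3 + 0.27·2 + 0.22·2 + 0.16·2 = 2.35 bits/symbol.

2.35 bits/symbol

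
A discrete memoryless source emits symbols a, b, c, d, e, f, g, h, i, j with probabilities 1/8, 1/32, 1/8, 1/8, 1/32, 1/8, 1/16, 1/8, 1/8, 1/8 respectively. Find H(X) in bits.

3.1875 bits

Each probability is a power of 1/2, so log₂(1/p) is an integer.
H = Σ p·log₂(1/p) = 1/8·3 + 1/32·5 + 1/8·3 + 1/8·3 + 1/32·5 + 1/8·3 + 1/16·4 + 1/8·3 + 1/8·3 + 1/8·3 = 3.1875 bits.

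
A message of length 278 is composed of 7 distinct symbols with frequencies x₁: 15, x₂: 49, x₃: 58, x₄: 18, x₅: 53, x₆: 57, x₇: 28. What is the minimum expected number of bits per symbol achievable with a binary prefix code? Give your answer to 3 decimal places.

2.705 bits/symbol

Probabilities are the counts divided by 278.
Repeatedly combine the two least-probable nodes; the expected code length is the sum of the merged weights.
merge 15/278 + 9/139 → 33/278
merge 14/139 + 33/278 → 61/278
merge 49/278 + 53/278 → 51/139
merge 57/278 + 29/139 → 115/278
merge 61/278 + 51/139 → 163/278
merge 115/278 + 163/278 → 1
L = 33/278 + 61/278 + 51/139 + 115/278 + 163/278 + 1 = 376/139 ≈ 2.705 bits/symbol.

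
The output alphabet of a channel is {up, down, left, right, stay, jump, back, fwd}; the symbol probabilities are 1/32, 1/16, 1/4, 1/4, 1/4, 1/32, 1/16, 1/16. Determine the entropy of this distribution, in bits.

Each probability is a power of 1/2, so log₂(1/p) is an integer.
H = Σ p·log₂(1/p) = 1/32·5 + 1/16·4 + 1/4·2 + 1/4·2 + 1/4·2 + 1/32·5 + 1/16·4 + 1/16·4 = 2.5625 bits.

2.5625 bits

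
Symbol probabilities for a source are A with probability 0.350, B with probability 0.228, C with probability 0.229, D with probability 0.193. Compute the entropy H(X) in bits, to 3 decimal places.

H = −Σ pᵢ log₂ pᵢ.
−0.350·log₂(0.350) = 0.5301
−0.228·log₂(0.228) = 0.4863
−0.229·log₂(0.229) = 0.4870
−0.193·log₂(0.193) = 0.4581
Sum ≈ 1.9614 → 1.961 bits.

1.961 bits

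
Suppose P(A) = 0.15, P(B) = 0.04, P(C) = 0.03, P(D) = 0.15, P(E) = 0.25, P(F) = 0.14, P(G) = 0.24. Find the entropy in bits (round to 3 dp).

2.550 bits

H = −Σ pᵢ log₂ pᵢ.
−0.15·log₂(0.15) = 0.4105
−0.04·log₂(0.04) = 0.1858
−0.03·log₂(0.03) = 0.1518
−0.15·log₂(0.15) = 0.4105
−0.25·log₂(0.25) = 0.5000
−0.14·log₂(0.14) = 0.3971
−0.24·log₂(0.24) = 0.4941
Sum ≈ 2.5499 → 2.550 bits.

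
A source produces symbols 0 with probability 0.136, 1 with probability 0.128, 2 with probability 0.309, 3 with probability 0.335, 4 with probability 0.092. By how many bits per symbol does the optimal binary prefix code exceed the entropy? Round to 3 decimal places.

Entropy H = −Σ p log₂ p ≈ 2.1399 bits.
Huffman merges: 23/250+16/125→11/50; 17/125+11/50→89/250; 309/1000+67/200→161/250; 89/250+161/250→1. L = 111/50 ≈ 2.2200.
L − H = 2.2200 − 2.1399 = 0.080 bits.

0.080 bits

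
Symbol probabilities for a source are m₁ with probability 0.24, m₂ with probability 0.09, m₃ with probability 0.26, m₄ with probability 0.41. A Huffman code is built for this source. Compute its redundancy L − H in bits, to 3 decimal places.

Entropy H = −Σ p log₂ p ≈ 1.8395 bits.
Huffman merges: 9/100+6/25→33/100; 13/50+33/100→59/100; 41/100+59/100→1. L = 48/25 ≈ 1.9200.
L − H = 1.9200 − 1.8395 = 0.081 bits.

0.081 bits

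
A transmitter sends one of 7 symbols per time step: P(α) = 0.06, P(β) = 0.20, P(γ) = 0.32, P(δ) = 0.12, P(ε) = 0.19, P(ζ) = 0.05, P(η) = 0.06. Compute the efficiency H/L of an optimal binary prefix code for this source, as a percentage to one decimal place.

Entropy H = −Σ p log₂ p ≈ 2.5159 bits.
Huffman merges: 1/20+3/50→11/100; 3/50+11/100→17/100; 3/25+17/100→29/100; 19/100+1/5→39/100; 29/100+8/25→61/100; 39/100+61/100→1. L = 257/100 ≈ 2.5700.
Efficiency = H/L = 2.5159/2.5700 = 97.9%.

97.9%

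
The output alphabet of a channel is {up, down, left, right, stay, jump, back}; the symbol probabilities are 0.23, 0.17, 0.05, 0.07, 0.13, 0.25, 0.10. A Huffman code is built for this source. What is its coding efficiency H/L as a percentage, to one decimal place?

Entropy H = −Σ p log₂ p ≈ 2.6217 bits.
Huffman merges: 1/20+7/100→3/25; 1/10+3/25→11/50; 13/100+17/100→3/10; 11/50+23/100→9/20; 1/4+3/10→11/20; 9/20+11/20→1. L = 66/25 ≈ 2.6400.
Efficiency = H/L = 2.6217/2.6400 = 99.3%.

99.3%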